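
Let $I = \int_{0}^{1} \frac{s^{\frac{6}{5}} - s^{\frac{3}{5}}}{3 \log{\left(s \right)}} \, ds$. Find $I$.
$- \log{\left(2 \right)} + \frac{\log{\left(11 \right)}}{3}$

Introduce a parameter $a$ in the exponent: let $I(a) = \int_{0}^{1} \frac{s^{\frac{6}{5}} - s^{a}}{3 \log{\left(s \right)}} \, ds$.

Since $\dfrac{\partial}{\partial a}\,s^{a} = s^{a} \ln s$, the $\ln s$ in the denominator cancels and
$$\frac{dI}{da} = \int_{0}^{1} - \frac{1}{3} s^{a} \, ds = - \frac{1}{3} \left[\frac{s^{a+1}}{a+1}\right]_0^1 = - \frac{1}{3 a + 3}.$$

Integrating with respect to $a$ gives $I(a) = - \frac{\log{\left(a + 1 \right)}}{3} - \frac{\log{\left(5 \right)}}{3} + \frac{\log{\left(11 \right)}}{3} + C$.

At $a = \frac{6}{5}$ the integrand is identically $0$, so $I(\frac{6}{5}) = 0$. The closed form gives $0$, hence $C = 0$.

Setting $a = \frac{3}{5}$:
$$I = - \log{\left(2 \right)} + \frac{\log{\left(11 \right)}}{3}.$$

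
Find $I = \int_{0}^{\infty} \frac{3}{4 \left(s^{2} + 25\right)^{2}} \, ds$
$\frac{3 \pi}{2000}$

Begin with the known result
$$J(a) = \int_{0}^{\infty} \frac{3}{4 \left(a^{2} + s^{2}\right)} \, ds = \frac{3 \pi}{8 a}.$$

Differentiating under the integral sign with respect to $a$,
$$\frac{dJ}{da} = \int_{0}^{\infty} - \frac{3 a}{2 \left(a^{2} + s^{2}\right)^{2}} \, ds = - \frac{3 \pi}{8 a^{2}},$$
so $\int_{0}^{\infty} \frac{3}{4 \left(a^{2} + s^{2}\right)^{2}} \, ds = \frac{3 \pi}{16 a^{3}}$.

Setting $a = 5$:
$$I = \frac{3 \pi}{2000}.$$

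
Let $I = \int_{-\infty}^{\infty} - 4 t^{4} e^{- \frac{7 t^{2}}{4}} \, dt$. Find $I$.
$- \frac{96 \sqrt{7} \sqrt{\pi}}{343}$

Start from the elementary integral
$$J(a) = \int_{-\infty}^{\infty} - 4 e^{- a t^{2}} \, dt = - \frac{4 \sqrt{\pi}}{\sqrt{a}}.$$

Differentiating under the integral sign brings down a factor of $(-t^2)$:
$$\frac{dJ}{da} = \int_{-\infty}^{\infty} 4 t^{2} e^{- a t^{2}} \, dt = \frac{2 \sqrt{\pi}}{a^{\frac{3}{2}}}.$$

Repeating twice in total — each differentiation brings down another $(-t^2)$ — gives
$$\frac{d^{2}J}{da^{2}} = \int_{-\infty}^{\infty} - 4 t^{4} e^{- a t^{2}} \, dt = - \frac{3 \sqrt{\pi}}{a^{\frac{5}{2}}},$$
and the integrand here is exactly the target integrand, so $I = - \frac{3 \sqrt{\pi}}{a^{\frac{5}{2}}}$.

Setting $a = \frac{7}{4}$:
$$I = - \frac{96 \sqrt{7} \sqrt{\pi}}{343}.$$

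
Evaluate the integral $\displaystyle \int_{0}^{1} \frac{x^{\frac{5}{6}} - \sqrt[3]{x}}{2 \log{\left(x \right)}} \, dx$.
$\log{\left(\frac{\sqrt{22}}{4} \right)}$

Introduce a parameter $a$ in the exponent: let $I(a) = \int_{0}^{1} \frac{x^{\frac{5}{6}} - x^{a}}{2 \log{\left(x \right)}} \, dx$.

Since $\dfrac{\partial}{\partial a}\,x^{a} = x^{a} \ln x$, the $\ln x$ in the denominator cancels and
$$\frac{dI}{da} = \int_{0}^{1} - \frac{1}{2} x^{a} \, dx = - \frac{1}{2} \left[\frac{x^{a+1}}{a+1}\right]_0^1 = - \frac{1}{2 a + 2}.$$

Integrating with respect to $a$ gives $I(a) = - \frac{\log{\left(a + 1 \right)}}{2} - \frac{\log{\left(6 \right)}}{2} + \frac{\log{\left(11 \right)}}{2} + C$.

At $a = \frac{5}{6}$ the integrand is identically $0$, so $I(\frac{5}{6}) = 0$. The closed form gives $0$, hence $C = 0$.

Setting $a = \frac{1}{3}$:
$$I = \log{\left(\frac{\sqrt{22}}{4} \right)}.$$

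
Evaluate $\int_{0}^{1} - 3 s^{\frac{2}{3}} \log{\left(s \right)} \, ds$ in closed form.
$\frac{27}{25}$

Start from the elementary integral
$$J(a) = \int_{0}^{1} - 3 s^{a} \, ds = - \frac{3}{a + 1}.$$

Differentiating under the integral sign brings down a factor of $\ln s$:
$$\frac{dJ}{da} = \int_{0}^{1} - 3 s^{a} \log{\left(s \right)} \, ds = \frac{3}{\left(a + 1\right)^{2}}.$$

The integral on the left is $I$, so $I = \frac{3}{\left(a + 1\right)^{2}}$.

Setting $a = \frac{2}{3}$:
$$I = \frac{27}{25}.$$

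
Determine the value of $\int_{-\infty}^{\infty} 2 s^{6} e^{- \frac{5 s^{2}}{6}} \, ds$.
$\frac{162 \sqrt{30} \sqrt{\pi}}{125}$

Start from the elementary integral
$$J(a) = \int_{-\infty}^{\infty} 2 e^{- a s^{2}} \, ds = \frac{2 \sqrt{\pi}}{\sqrt{a}}.$$

Differentiating under the integral sign brings down a factor of $(-s^2)$:
$$\frac{dJ}{da} = \int_{-\infty}^{\infty} - 2 s^{2} e^{- a s^{2}} \, ds = - \frac{\sqrt{\pi}}{a^{\frac{3}{2}}}.$$

Repeating $3$ times in total — each differentiation brings down another $(-s^2)$ — gives
$$\frac{d^{3}J}{da^{3}} = \int_{-\infty}^{\infty} - 2 s^{6} e^{- a s^{2}} \, ds = - \frac{15 \sqrt{\pi}}{4 a^{\frac{7}{2}}},$$
and the integrand here is $(-1)^{3}$ times the target integrand, so $I = (-1)^{3}\,\frac{d^{3}J}{da^{3}} = \frac{15 \sqrt{\pi}}{4 a^{\frac{7}{2}}}$.

Setting $a = \frac{5}{6}$:
$$I = \frac{162 \sqrt{30} \sqrt{\pi}}{125}.$$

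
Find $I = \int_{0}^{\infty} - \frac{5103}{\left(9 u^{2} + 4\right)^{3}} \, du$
$- \frac{5103 \pi}{512}$

Start from the standard arctangent integral
$$J(a) = \int_{0}^{\infty} - \frac{7}{a^{2} + u^{2}} \, du = - \frac{7 \pi}{2 a}.$$

Differentiating under the integral sign with respect to $a$,
$$\frac{dJ}{da} = \int_{0}^{\infty} \frac{14 a}{\left(a^{2} + u^{2}\right)^{2}} \, du = \frac{7 \pi}{2 a^{2}},$$
so $\int_{0}^{\infty} - \frac{7}{\left(a^{2} + u^{2}\right)^{2}} \, du = - \frac{7 \pi}{4 a^{3}}$.

Repeating — each differentiation of $1/(u^2+a^2)^j$ produces $-2ja/(u^2+a^2)^{j+1}$ — and dividing through by $-2ja$ at each step yields, after $2$ differentiations in total,
$$\int_{0}^{\infty} - \frac{7}{\left(a^{2} + u^{2}\right)^{3}} \, du = - \frac{21 \pi}{16 a^{5}}.$$

Setting $a = \frac{2}{3}$:
$$I = - \frac{5103 \pi}{512}.$$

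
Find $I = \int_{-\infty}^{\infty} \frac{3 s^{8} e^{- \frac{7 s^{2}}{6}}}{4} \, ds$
$\frac{3645 \sqrt{42} \sqrt{\pi}}{9604}$

Consider the simpler parametrised integral
$$J(a) = \int_{-\infty}^{\infty} \frac{3 e^{- a s^{2}}}{4} \, ds = \frac{3 \sqrt{\pi}}{4 \sqrt{a}}.$$

Differentiating under the integral sign brings down a factor of $(-s^2)$:
$$\frac{dJ}{da} = \int_{-\infty}^{\infty} - \frac{3 s^{2} e^{- a s^{2}}}{4} \, ds = - \frac{3 \sqrt{\pi}}{8 a^{\frac{3}{2}}}.$$

Repeating $4$ times in total — each differentiation brings down another $(-s^2)$ — gives
$$\frac{d^{4}J}{da^{4}} = \int_{-\infty}^{\infty} \frac{3 s^{8} e^{- a s^{2}}}{4} \, ds = \frac{315 \sqrt{\pi}}{64 a^{\frac{9}{2}}},$$
and the integrand here is exactly the target integrand, so $I = \frac{315 \sqrt{\pi}}{64 a^{\frac{9}{2}}}$.

Setting $a = \frac{7}{6}$:
$$I = \frac{3645 \sqrt{42} \sqrt{\pi}}{9604}.$$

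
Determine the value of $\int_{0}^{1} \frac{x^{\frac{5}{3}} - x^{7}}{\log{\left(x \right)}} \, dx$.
$- \log{\left(3 \right)}$

Replace the exponent $\frac{5}{3}$ by a parameter $a$: let $I(a) = \int_{0}^{1} \frac{- x^{7} + x^{a}}{\log{\left(x \right)}} \, dx$.

Since $\dfrac{\partial}{\partial a}\,x^{a} = x^{a} \ln x$, the $\ln x$ in the denominator cancels and
$$\frac{dI}{da} = \int_{0}^{1} x^{a} \, dx = \left[\frac{x^{a+1}}{a+1}\right]_0^1 = \frac{1}{a + 1}.$$

Integrating with respect to $a$ gives $I(a) = \log{\left(\frac{a}{8} + \frac{1}{8} \right)} + C$.

At $a = 7$ the integrand is identically $0$, so $I(7) = 0$. The closed form gives $0$, hence $C = 0$.

Setting $a = \frac{5}{3}$:
$$I = - \log{\left(3 \right)}.$$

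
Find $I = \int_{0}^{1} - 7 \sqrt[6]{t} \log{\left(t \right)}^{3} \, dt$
$\frac{7776}{343}$

Start from the elementary integral
$$J(a) = \int_{0}^{1} - 7 t^{a} \, dt = - \frac{7}{a + 1}.$$

Differentiating under the integral sign brings down a factor of $\ln t$:
$$\frac{dJ}{da} = \int_{0}^{1} - 7 t^{a} \log{\left(t \right)} \, dt = \frac{7}{\left(a + 1\right)^{2}}.$$

Repeating $3$ times in total — each differentiation brings down another $\ln t$ — gives
$$\frac{d^{3}J}{da^{3}} = \int_{0}^{1} - 7 t^{a} \log{\left(t \right)}^{3} \, dt = \frac{42}{\left(a + 1\right)^{4}},$$
and the integrand here is exactly the target integrand, so $I = \frac{42}{\left(a + 1\right)^{4}}$.

Setting $a = \frac{1}{6}$:
$$I = \frac{7776}{343}.$$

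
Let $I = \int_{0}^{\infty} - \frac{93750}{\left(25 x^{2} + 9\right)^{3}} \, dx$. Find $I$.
$- \frac{3125 \pi}{216}$

Recall the elementary integral
$$J(a) = \int_{0}^{\infty} - \frac{6}{a^{2} + x^{2}} \, dx = - \frac{3 \pi}{a}.$$

Differentiating under the integral sign with respect to $a$,
$$\frac{dJ}{da} = \int_{0}^{\infty} \frac{12 a}{\left(a^{2} + x^{2}\right)^{2}} \, dx = \frac{3 \pi}{a^{2}},$$
so $\int_{0}^{\infty} - \frac{6}{\left(a^{2} + x^{2}\right)^{2}} \, dx = - \frac{3 \pi}{2 a^{3}}$.

Repeating — each differentiation of $1/(x^2+a^2)^j$ produces $-2ja/(x^2+a^2)^{j+1}$ — and dividing through by $-2ja$ at each step yields, after $2$ differentiations in total,
$$\int_{0}^{\infty} - \frac{6}{\left(a^{2} + x^{2}\right)^{3}} \, dx = - \frac{9 \pi}{8 a^{5}}.$$

Setting $a = \frac{3}{5}$:
$$I = - \frac{3125 \pi}{216}.$$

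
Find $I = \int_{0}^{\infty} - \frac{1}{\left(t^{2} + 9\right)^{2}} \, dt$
$- \frac{\pi}{108}$

Recall the elementary integral
$$J(a) = \int_{0}^{\infty} - \frac{1}{a^{2} + t^{2}} \, dt = - \frac{\pi}{2 a}.$$

Differentiating under the integral sign with respect to $a$,
$$\frac{dJ}{da} = \int_{0}^{\infty} \frac{2 a}{\left(a^{2} + t^{2}\right)^{2}} \, dt = \frac{\pi}{2 a^{2}},$$
so $\int_{0}^{\infty} - \frac{1}{\left(a^{2} + t^{2}\right)^{2}} \, dt = - \frac{\pi}{4 a^{3}}$.

Setting $a = 3$:
$$I = - \frac{\pi}{108}.$$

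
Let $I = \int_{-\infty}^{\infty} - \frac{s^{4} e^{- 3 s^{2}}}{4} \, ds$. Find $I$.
$- \frac{\sqrt{3} \sqrt{\pi}}{144}$

Begin with the known integral
$$J(a) = \int_{-\infty}^{\infty} - \frac{e^{- a s^{2}}}{4} \, ds = - \frac{\sqrt{\pi}}{4 \sqrt{a}}.$$

Differentiating under the integral sign brings down a factor of $(-s^2)$:
$$\frac{dJ}{da} = \int_{-\infty}^{\infty} \frac{s^{2} e^{- a s^{2}}}{4} \, ds = \frac{\sqrt{\pi}}{8 a^{\frac{3}{2}}}.$$

Repeating twice in total — each differentiation brings down another $(-s^2)$ — gives
$$\frac{d^{2}J}{da^{2}} = \int_{-\infty}^{\infty} - \frac{s^{4} e^{- a s^{2}}}{4} \, ds = - \frac{3 \sqrt{\pi}}{16 a^{\frac{5}{2}}},$$
and the integrand here is exactly the target integrand, so $I = - \frac{3 \sqrt{\pi}}{16 a^{\frac{5}{2}}}$.

Setting $a = 3$:
$$I = - \frac{\sqrt{3} \sqrt{\pi}}{144}.$$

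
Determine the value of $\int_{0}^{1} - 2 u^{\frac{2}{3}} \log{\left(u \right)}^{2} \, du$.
$- \frac{108}{125}$

Consider the simpler parametrised integral
$$J(a) = \int_{0}^{1} - 2 u^{a} \, du = - \frac{2}{a + 1}.$$

Differentiating under the integral sign brings down a factor of $\ln u$:
$$\frac{dJ}{da} = \int_{0}^{1} - 2 u^{a} \log{\left(u \right)} \, du = \frac{2}{\left(a + 1\right)^{2}}.$$

Repeating twice in total — each differentiation brings down another $\ln u$ — gives
$$\frac{d^{2}J}{da^{2}} = \int_{0}^{1} - 2 u^{a} \log{\left(u \right)}^{2} \, du = - \frac{4}{\left(a + 1\right)^{3}},$$
and the integrand here is exactly the target integrand, so $I = - \frac{4}{\left(a + 1\right)^{3}}$.

Setting $a = \frac{2}{3}$:
$$I = - \frac{108}{125}.$$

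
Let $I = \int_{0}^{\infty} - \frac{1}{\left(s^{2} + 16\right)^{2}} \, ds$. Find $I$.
$- \frac{\pi}{256}$

Begin with the known result
$$J(a) = \int_{0}^{\infty} - \frac{1}{a^{2} + s^{2}} \, ds = - \frac{\pi}{2 a}.$$

Differentiating under the integral sign with respect to $a$,
$$\frac{dJ}{da} = \int_{0}^{\infty} \frac{2 a}{\left(a^{2} + s^{2}\right)^{2}} \, ds = \frac{\pi}{2 a^{2}},$$
so $\int_{0}^{\infty} - \frac{1}{\left(a^{2} + s^{2}\right)^{2}} \, ds = - \frac{\pi}{4 a^{3}}$.

Setting $a = 4$:
$$I = - \frac{\pi}{256}.$$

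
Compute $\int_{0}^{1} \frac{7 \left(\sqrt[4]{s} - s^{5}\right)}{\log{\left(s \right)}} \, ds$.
$- \log{\left(\frac{4586471424}{78125} \right)}$

Introduce a parameter $a$ in the exponent: let $I(a) = \int_{0}^{1} \frac{7 \left(\sqrt[4]{s} - s^{a}\right)}{\log{\left(s \right)}} \, ds$.

Since $\dfrac{\partial}{\partial a}\,s^{a} = s^{a} \ln s$, the $\ln s$ in the denominator cancels and
$$\frac{dI}{da} = \int_{0}^{1} -7 s^{a} \, ds = -7 \left[\frac{s^{a+1}}{a+1}\right]_0^1 = - \frac{7}{a + 1}.$$

Integrating with respect to $a$ gives $I(a) = - \log{\left(\frac{16384 \left(a + 1\right)^{7}}{78125} \right)} + C$.

At $a = \frac{1}{4}$ the integrand is identically $0$, so $I(\frac{1}{4}) = 0$. The closed form gives $0$, hence $C = 0$.

Setting $a = 5$:
$$I = - \log{\left(\frac{4586471424}{78125} \right)}.$$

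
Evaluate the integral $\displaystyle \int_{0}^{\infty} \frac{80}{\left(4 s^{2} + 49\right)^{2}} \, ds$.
$\frac{10 \pi}{343}$

Begin with the known result
$$J(a) = \int_{0}^{\infty} \frac{5}{a^{2} + s^{2}} \, ds = \frac{5 \pi}{2 a}.$$

Differentiating under the integral sign with respect to $a$,
$$\frac{dJ}{da} = \int_{0}^{\infty} - \frac{10 a}{\left(a^{2} + s^{2}\right)^{2}} \, ds = - \frac{5 \pi}{2 a^{2}},$$
so $\int_{0}^{\infty} \frac{5}{\left(a^{2} + s^{2}\right)^{2}} \, ds = \frac{5 \pi}{4 a^{3}}$.

Setting $a = \frac{7}{2}$:
$$I = \frac{10 \pi}{343}.$$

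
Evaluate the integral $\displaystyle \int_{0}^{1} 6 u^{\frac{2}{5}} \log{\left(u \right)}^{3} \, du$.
$- \frac{22500}{2401}$

Begin with the known integral
$$J(a) = \int_{0}^{1} 6 u^{a} \, du = \frac{6}{a + 1}.$$

Differentiating under the integral sign brings down a factor of $\ln u$:
$$\frac{dJ}{da} = \int_{0}^{1} 6 u^{a} \log{\left(u \right)} \, du = - \frac{6}{\left(a + 1\right)^{2}}.$$

Repeating $3$ times in total — each differentiation brings down another $\ln u$ — gives
$$\frac{d^{3}J}{da^{3}} = \int_{0}^{1} 6 u^{a} \log{\left(u \right)}^{3} \, du = - \frac{36}{\left(a + 1\right)^{4}},$$
and the integrand here is exactly the target integrand, so $I = - \frac{36}{\left(a + 1\right)^{4}}$.

Setting $a = \frac{2}{5}$:
$$I = - \frac{22500}{2401}.$$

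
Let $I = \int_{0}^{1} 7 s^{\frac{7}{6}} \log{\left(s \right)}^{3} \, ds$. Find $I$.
$- \frac{54432}{28561}$

Begin with the known integral
$$J(a) = \int_{0}^{1} 7 s^{a} \, ds = \frac{7}{a + 1}.$$

Differentiating under the integral sign brings down a factor of $\ln s$:
$$\frac{dJ}{da} = \int_{0}^{1} 7 s^{a} \log{\left(s \right)} \, ds = - \frac{7}{\left(a + 1\right)^{2}}.$$

Repeating $3$ times in total — each differentiation brings down another $\ln s$ — gives
$$\frac{d^{3}J}{da^{3}} = \int_{0}^{1} 7 s^{a} \log{\left(s \right)}^{3} \, ds = - \frac{42}{\left(a + 1\right)^{4}},$$
and the integrand here is exactly the target integrand, so $I = - \frac{42}{\left(a + 1\right)^{4}}$.

Setting $a = \frac{7}{6}$:
$$I = - \frac{54432}{28561}.$$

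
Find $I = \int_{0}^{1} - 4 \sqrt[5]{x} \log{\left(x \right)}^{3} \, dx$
$\frac{625}{54}$

Start from the elementary integral
$$J(a) = \int_{0}^{1} - 4 x^{a} \, dx = - \frac{4}{a + 1}.$$

Differentiating under the integral sign brings down a factor of $\ln x$:
$$\frac{dJ}{da} = \int_{0}^{1} - 4 x^{a} \log{\left(x \right)} \, dx = \frac{4}{\left(a + 1\right)^{2}}.$$

Repeating $3$ times in total — each differentiation brings down another $\ln x$ — gives
$$\frac{d^{3}J}{da^{3}} = \int_{0}^{1} - 4 x^{a} \log{\left(x \right)}^{3} \, dx = \frac{24}{\left(a + 1\right)^{4}},$$
and the integrand here is exactly the target integrand, so $I = \frac{24}{\left(a + 1\right)^{4}}$.

Setting $a = \frac{1}{5}$:
$$I = \frac{625}{54}.$$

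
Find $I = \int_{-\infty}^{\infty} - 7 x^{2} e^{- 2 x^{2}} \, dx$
$- \frac{7 \sqrt{2} \sqrt{\pi}}{8}$

Begin with the known integral
$$J(a) = \int_{-\infty}^{\infty} - 7 e^{- a x^{2}} \, dx = - \frac{7 \sqrt{\pi}}{\sqrt{a}}.$$

Differentiating under the integral sign brings down a factor of $(-x^2)$:
$$\frac{dJ}{da} = \int_{-\infty}^{\infty} 7 x^{2} e^{- a x^{2}} \, dx = \frac{7 \sqrt{\pi}}{2 a^{\frac{3}{2}}}.$$

The integral on the left is $-I$, so $I = - \frac{7 \sqrt{\pi}}{2 a^{\frac{3}{2}}}$.

Setting $a = 2$:
$$I = - \frac{7 \sqrt{2} \sqrt{\pi}}{8}.$$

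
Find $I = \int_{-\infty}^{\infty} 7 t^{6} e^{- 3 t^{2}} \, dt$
$\frac{35 \sqrt{3} \sqrt{\pi}}{216}$

Start from the elementary integral
$$J(a) = \int_{-\infty}^{\infty} 7 e^{- a t^{2}} \, dt = \frac{7 \sqrt{\pi}}{\sqrt{a}}.$$

Differentiating under the integral sign brings down a factor of $(-t^2)$:
$$\frac{dJ}{da} = \int_{-\infty}^{\infty} - 7 t^{2} e^{- a t^{2}} \, dt = - \frac{7 \sqrt{\pi}}{2 a^{\frac{3}{2}}}.$$

Repeating $3$ times in total — each differentiation brings down another $(-t^2)$ — gives
$$\frac{d^{3}J}{da^{3}} = \int_{-\infty}^{\infty} - 7 t^{6} e^{- a t^{2}} \, dt = - \frac{105 \sqrt{\pi}}{8 a^{\frac{7}{2}}},$$
and the integrand here is $(-1)^{3}$ times the target integrand, so $I = (-1)^{3}\,\frac{d^{3}J}{da^{3}} = \frac{105 \sqrt{\pi}}{8 a^{\frac{7}{2}}}$.

Setting $a = 3$:
$$I = \frac{35 \sqrt{3} \sqrt{\pi}}{216}.$$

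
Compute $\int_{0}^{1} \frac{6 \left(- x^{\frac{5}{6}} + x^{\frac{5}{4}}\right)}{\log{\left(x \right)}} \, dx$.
$- \log{\left(\frac{113379904}{387420489} \right)}$

Replace the exponent $\frac{5}{6}$ by a parameter $a$: let $I(a) = \int_{0}^{1} \frac{6 \left(x^{\frac{5}{4}} - x^{a}\right)}{\log{\left(x \right)}} \, dx$.

Since $\dfrac{\partial}{\partial a}\,x^{a} = x^{a} \ln x$, the $\ln x$ in the denominator cancels and
$$\frac{dI}{da} = \int_{0}^{1} -6 x^{a} \, dx = -6 \left[\frac{x^{a+1}}{a+1}\right]_0^1 = - \frac{6}{a + 1}.$$

Integrating with respect to $a$ gives $I(a) = - \log{\left(\frac{4096 \left(a + 1\right)^{6}}{531441} \right)} + C$.

At $a = \frac{5}{4}$ the integrand is identically $0$, so $I(\frac{5}{4}) = 0$. The closed form gives $0$, hence $C = 0$.

Setting $a = \frac{5}{6}$:
$$I = - \log{\left(\frac{113379904}{387420489} \right)}.$$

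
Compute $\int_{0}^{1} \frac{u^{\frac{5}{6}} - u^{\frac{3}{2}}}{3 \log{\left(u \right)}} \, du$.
$- \frac{\log{\left(15 \right)}}{3} + \frac{\log{\left(11 \right)}}{3}$

Introduce a parameter $a$ in the exponent: let $I(a) = \int_{0}^{1} \frac{- u^{\frac{3}{2}} + u^{a}}{3 \log{\left(u \right)}} \, du$.

Since $\dfrac{\partial}{\partial a}\,u^{a} = u^{a} \ln u$, the $\ln u$ in the denominator cancels and
$$\frac{dI}{da} = \int_{0}^{1} \frac{1}{3} u^{a} \, du = \frac{1}{3} \left[\frac{u^{a+1}}{a+1}\right]_0^1 = \frac{1}{3 \left(a + 1\right)}.$$

Integrating with respect to $a$ gives $I(a) = \frac{\log{\left(a + 1 \right)}}{3} - \frac{\log{\left(5 \right)}}{3} + \frac{\log{\left(2 \right)}}{3} + C$.

At $a = \frac{3}{2}$ the integrand is identically $0$, so $I(\frac{3}{2}) = 0$. The closed form gives $0$, hence $C = 0$.

Setting $a = \frac{5}{6}$:
$$I = - \frac{\log{\left(15 \right)}}{3} + \frac{\log{\left(11 \right)}}{3}.$$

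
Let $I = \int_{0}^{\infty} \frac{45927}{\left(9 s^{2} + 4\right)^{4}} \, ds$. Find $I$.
$\frac{76545 \pi}{4096}$

Begin with the known result
$$J(a) = \int_{0}^{\infty} \frac{7}{a^{2} + s^{2}} \, ds = \frac{7 \pi}{2 a}.$$

Differentiating under the integral sign with respect to $a$,
$$\frac{dJ}{da} = \int_{0}^{\infty} - \frac{14 a}{\left(a^{2} + s^{2}\right)^{2}} \, ds = - \frac{7 \pi}{2 a^{2}},$$
so $\int_{0}^{\infty} \frac{7}{\left(a^{2} + s^{2}\right)^{2}} \, ds = \frac{7 \pi}{4 a^{3}}$.

Repeating — each differentiation of $1/(s^2+a^2)^j$ produces $-2ja/(s^2+a^2)^{j+1}$ — and dividing through by $-2ja$ at each step yields, after $3$ differentiations in total,
$$\int_{0}^{\infty} \frac{7}{\left(a^{2} + s^{2}\right)^{4}} \, ds = \frac{35 \pi}{32 a^{7}}.$$

Setting $a = \frac{2}{3}$:
$$I = \frac{76545 \pi}{4096}.$$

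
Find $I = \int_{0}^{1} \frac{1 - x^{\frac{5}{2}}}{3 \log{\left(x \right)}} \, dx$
$- \frac{\log{\left(7 \right)}}{3} + \frac{\log{\left(2 \right)}}{3}$

Introduce a parameter $a$ in the exponent: let $I(a) = \int_{0}^{1} \frac{1 - x^{a}}{3 \log{\left(x \right)}} \, dx$.

Since $\dfrac{\partial}{\partial a}\,x^{a} = x^{a} \ln x$, the $\ln x$ in the denominator cancels and
$$\frac{dI}{da} = \int_{0}^{1} - \frac{1}{3} x^{a} \, dx = - \frac{1}{3} \left[\frac{x^{a+1}}{a+1}\right]_0^1 = - \frac{1}{3 a + 3}.$$

Integrating with respect to $a$ gives $I(a) = - \frac{\log{\left(a + 1 \right)}}{3} + C$.

At $a = 0$ the integrand is identically $0$, so $I(0) = 0$. The closed form gives $0$, hence $C = 0$.

Setting $a = \frac{5}{2}$:
$$I = - \frac{\log{\left(7 \right)}}{3} + \frac{\log{\left(2 \right)}}{3}.$$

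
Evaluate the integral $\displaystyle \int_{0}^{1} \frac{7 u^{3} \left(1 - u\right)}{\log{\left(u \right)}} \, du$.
$- \log{\left(\frac{78125}{16384} \right)}$

Introduce a parameter $a$ in the exponent: let $I(a) = \int_{0}^{1} \frac{7 \left(u^{3} - u^{a}\right)}{\log{\left(u \right)}} \, du$.

Since $\dfrac{\partial}{\partial a}\,u^{a} = u^{a} \ln u$, the $\ln u$ in the denominator cancels and
$$\frac{dI}{da} = \int_{0}^{1} -7 u^{a} \, du = -7 \left[\frac{u^{a+1}}{a+1}\right]_0^1 = - \frac{7}{a + 1}.$$

Integrating with respect to $a$ gives $I(a) = - \log{\left(\frac{\left(a + 1\right)^{7}}{16384} \right)} + C$.

At $a = 3$ the integrand is identically $0$, so $I(3) = 0$. The closed form gives $0$, hence $C = 0$.

Setting $a = 4$:
$$I = - \log{\left(\frac{78125}{16384} \right)}.$$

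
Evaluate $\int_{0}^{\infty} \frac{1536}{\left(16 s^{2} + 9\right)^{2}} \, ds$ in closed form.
$\frac{32 \pi}{9}$

Start from the standard arctangent integral
$$J(a) = \int_{0}^{\infty} \frac{6}{a^{2} + s^{2}} \, ds = \frac{3 \pi}{a}.$$

Differentiating under the integral sign with respect to $a$,
$$\frac{dJ}{da} = \int_{0}^{\infty} - \frac{12 a}{\left(a^{2} + s^{2}\right)^{2}} \, ds = - \frac{3 \pi}{a^{2}},$$
so $\int_{0}^{\infty} \frac{6}{\left(a^{2} + s^{2}\right)^{2}} \, ds = \frac{3 \pi}{2 a^{3}}$.

Setting $a = \frac{3}{4}$:
$$I = \frac{32 \pi}{9}.$$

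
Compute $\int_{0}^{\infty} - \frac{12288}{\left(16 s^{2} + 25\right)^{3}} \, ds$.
$- \frac{576 \pi}{3125}$

Start from the standard arctangent integral
$$J(a) = \int_{0}^{\infty} - \frac{3}{a^{2} + s^{2}} \, ds = - \frac{3 \pi}{2 a}.$$

Differentiating under the integral sign with respect to $a$,
$$\frac{dJ}{da} = \int_{0}^{\infty} \frac{6 a}{\left(a^{2} + s^{2}\right)^{2}} \, ds = \frac{3 \pi}{2 a^{2}},$$
so $\int_{0}^{\infty} - \frac{3}{\left(a^{2} + s^{2}\right)^{2}} \, ds = - \frac{3 \pi}{4 a^{3}}$.

Repeating — each differentiation of $1/(s^2+a^2)^j$ produces $-2ja/(s^2+a^2)^{j+1}$ — and dividing through by $-2ja$ at each step yields, after $2$ differentiations in total,
$$\int_{0}^{\infty} - \frac{3}{\left(a^{2} + s^{2}\right)^{3}} \, ds = - \frac{9 \pi}{16 a^{5}}.$$

Setting $a = \frac{5}{4}$:
$$I = - \frac{576 \pi}{3125}.$$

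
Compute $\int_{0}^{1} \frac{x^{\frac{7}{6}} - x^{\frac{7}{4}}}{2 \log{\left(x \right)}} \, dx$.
$\log{\left(\frac{\sqrt{858}}{33} \right)}$

Replace the exponent $\frac{7}{4}$ by a parameter $a$: let $I(a) = \int_{0}^{1} \frac{x^{\frac{7}{6}} - x^{a}}{2 \log{\left(x \right)}} \, dx$.

Since $\dfrac{\partial}{\partial a}\,x^{a} = x^{a} \ln x$, the $\ln x$ in the denominator cancels and
$$\frac{dI}{da} = \int_{0}^{1} - \frac{1}{2} x^{a} \, dx = - \frac{1}{2} \left[\frac{x^{a+1}}{a+1}\right]_0^1 = - \frac{1}{2 a + 2}.$$

Integrating with respect to $a$ gives $I(a) = - \frac{\log{\left(a + 1 \right)}}{2} - \frac{\log{\left(6 \right)}}{2} + \frac{\log{\left(13 \right)}}{2} + C$.

At $a = \frac{7}{6}$ the integrand is identically $0$, so $I(\frac{7}{6}) = 0$. The closed form gives $0$, hence $C = 0$.

Setting $a = \frac{7}{4}$:
$$I = \log{\left(\frac{\sqrt{858}}{33} \right)}.$$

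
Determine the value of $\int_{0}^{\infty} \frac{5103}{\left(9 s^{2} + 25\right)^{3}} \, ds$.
$\frac{5103 \pi}{50000}$

Begin with the known result
$$J(a) = \int_{0}^{\infty} \frac{7}{a^{2} + s^{2}} \, ds = \frac{7 \pi}{2 a}.$$

Differentiating under the integral sign with respect to $a$,
$$\frac{dJ}{da} = \int_{0}^{\infty} - \frac{14 a}{\left(a^{2} + s^{2}\right)^{2}} \, ds = - \frac{7 \pi}{2 a^{2}},$$
so $\int_{0}^{\infty} \frac{7}{\left(a^{2} + s^{2}\right)^{2}} \, ds = \frac{7 \pi}{4 a^{3}}$.

Repeating — each differentiation of $1/(s^2+a^2)^j$ produces $-2ja/(s^2+a^2)^{j+1}$ — and dividing through by $-2ja$ at each step yields, after $2$ differentiations in total,
$$\int_{0}^{\infty} \frac{7}{\left(a^{2} + s^{2}\right)^{3}} \, ds = \frac{21 \pi}{16 a^{5}}.$$

Setting $a = \frac{5}{3}$:
$$I = \frac{5103 \pi}{50000}.$$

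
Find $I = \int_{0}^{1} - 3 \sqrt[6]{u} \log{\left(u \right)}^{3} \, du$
$\frac{23328}{2401}$

Begin with the known integral
$$J(a) = \int_{0}^{1} - 3 u^{a} \, du = - \frac{3}{a + 1}.$$

Differentiating under the integral sign brings down a factor of $\ln u$:
$$\frac{dJ}{da} = \int_{0}^{1} - 3 u^{a} \log{\left(u \right)} \, du = \frac{3}{\left(a + 1\right)^{2}}.$$

Repeating $3$ times in total — each differentiation brings down another $\ln u$ — gives
$$\frac{d^{3}J}{da^{3}} = \int_{0}^{1} - 3 u^{a} \log{\left(u \right)}^{3} \, du = \frac{18}{\left(a + 1\right)^{4}},$$
and the integrand here is exactly the target integrand, so $I = \frac{18}{\left(a + 1\right)^{4}}$.

Setting $a = \frac{1}{6}$:
$$I = \frac{23328}{2401}.$$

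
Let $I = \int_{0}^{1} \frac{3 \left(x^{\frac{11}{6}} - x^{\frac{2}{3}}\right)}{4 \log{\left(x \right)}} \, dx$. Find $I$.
$\log{\left(\frac{\sqrt[4]{10} \cdot 17^{\frac{3}{4}}}{10} \right)}$

Introduce a parameter $a$ in the exponent: let $I(a) = \int_{0}^{1} \frac{3 \left(x^{\frac{11}{6}} - x^{a}\right)}{4 \log{\left(x \right)}} \, dx$.

Since $\dfrac{\partial}{\partial a}\,x^{a} = x^{a} \ln x$, the $\ln x$ in the denominator cancels and
$$\frac{dI}{da} = \int_{0}^{1} - \frac{3}{4} x^{a} \, dx = - \frac{3}{4} \left[\frac{x^{a+1}}{a+1}\right]_0^1 = - \frac{3}{4 a + 4}.$$

Integrating with respect to $a$ gives $I(a) = - \frac{3 \log{\left(a + 1 \right)}}{4} - \frac{3 \log{\left(6 \right)}}{4} + \frac{3 \log{\left(17 \right)}}{4} + C$.

At $a = \frac{11}{6}$ the integrand is identically $0$, so $I(\frac{11}{6}) = 0$. The closed form gives $0$, hence $C = 0$.

Setting $a = \frac{2}{3}$:
$$I = \log{\left(\frac{\sqrt[4]{10} \cdot 17^{\frac{3}{4}}}{10} \right)}.$$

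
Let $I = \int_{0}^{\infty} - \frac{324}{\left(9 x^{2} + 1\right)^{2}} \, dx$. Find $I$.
$- 27 \pi$

Recall the elementary integral
$$J(a) = \int_{0}^{\infty} - \frac{4}{a^{2} + x^{2}} \, dx = - \frac{2 \pi}{a}.$$

Differentiating under the integral sign with respect to $a$,
$$\frac{dJ}{da} = \int_{0}^{\infty} \frac{8 a}{\left(a^{2} + x^{2}\right)^{2}} \, dx = \frac{2 \pi}{a^{2}},$$
so $\int_{0}^{\infty} - \frac{4}{\left(a^{2} + x^{2}\right)^{2}} \, dx = - \frac{\pi}{a^{3}}$.

Setting $a = \frac{1}{3}$:
$$I = - 27 \pi.$$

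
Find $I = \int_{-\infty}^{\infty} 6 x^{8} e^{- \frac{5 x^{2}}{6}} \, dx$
$\frac{10206 \sqrt{30} \sqrt{\pi}}{625}$

Consider the simpler parametrised integral
$$J(a) = \int_{-\infty}^{\infty} 6 e^{- a x^{2}} \, dx = \frac{6 \sqrt{\pi}}{\sqrt{a}}.$$

Differentiating under the integral sign brings down a factor of $(-x^2)$:
$$\frac{dJ}{da} = \int_{-\infty}^{\infty} - 6 x^{2} e^{- a x^{2}} \, dx = - \frac{3 \sqrt{\pi}}{a^{\frac{3}{2}}}.$$

Repeating $4$ times in total — each differentiation brings down another $(-x^2)$ — gives
$$\frac{d^{4}J}{da^{4}} = \int_{-\infty}^{\infty} 6 x^{8} e^{- a x^{2}} \, dx = \frac{315 \sqrt{\pi}}{8 a^{\frac{9}{2}}},$$
and the integrand here is exactly the target integrand, so $I = \frac{315 \sqrt{\pi}}{8 a^{\frac{9}{2}}}$.

Setting $a = \frac{5}{6}$:
$$I = \frac{10206 \sqrt{30} \sqrt{\pi}}{625}.$$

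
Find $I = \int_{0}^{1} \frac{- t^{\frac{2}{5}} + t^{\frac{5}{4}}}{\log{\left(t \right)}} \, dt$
$- \log{\left(28 \right)} + \log{\left(45 \right)}$

Consider the one-parameter family: let $I(a) = \int_{0}^{1} \frac{t^{\frac{5}{4}} - t^{a}}{\log{\left(t \right)}} \, dt$.

Since $\dfrac{\partial}{\partial a}\,t^{a} = t^{a} \ln t$, the $\ln t$ in the denominator cancels and
$$\frac{dI}{da} = \int_{0}^{1} -1 t^{a} \, dt = -1 \left[\frac{t^{a+1}}{a+1}\right]_0^1 = - \frac{1}{a + 1}.$$

Integrating with respect to $a$ gives $I(a) = - \log{\left(\frac{4 a}{9} + \frac{4}{9} \right)} + C$.

At $a = \frac{5}{4}$ the integrand is identically $0$, so $I(\frac{5}{4}) = 0$. The closed form gives $0$, hence $C = 0$.

Setting $a = \frac{2}{5}$:
$$I = - \log{\left(28 \right)} + \log{\left(45 \right)}.$$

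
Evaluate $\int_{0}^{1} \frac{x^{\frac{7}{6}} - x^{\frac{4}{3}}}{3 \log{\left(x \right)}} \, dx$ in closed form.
$- \frac{\log{\left(14 \right)}}{3} + \frac{\log{\left(13 \right)}}{3}$

Consider the one-parameter family: let $I(a) = \int_{0}^{1} \frac{- x^{\frac{4}{3}} + x^{a}}{3 \log{\left(x \right)}} \, dx$.

Since $\dfrac{\partial}{\partial a}\,x^{a} = x^{a} \ln x$, the $\ln x$ in the denominator cancels and
$$\frac{dI}{da} = \int_{0}^{1} \frac{1}{3} x^{a} \, dx = \frac{1}{3} \left[\frac{x^{a+1}}{a+1}\right]_0^1 = \frac{1}{3 \left(a + 1\right)}.$$

Integrating with respect to $a$ gives $I(a) = \frac{\log{\left(a + 1 \right)}}{3} - \frac{\log{\left(7 \right)}}{3} + \frac{\log{\left(3 \right)}}{3} + C$.

At $a = \frac{4}{3}$ the integrand is identically $0$, so $I(\frac{4}{3}) = 0$. The closed form gives $0$, hence $C = 0$.

Setting $a = \frac{7}{6}$:
$$I = - \frac{\log{\left(14 \right)}}{3} + \frac{\log{\left(13 \right)}}{3}.$$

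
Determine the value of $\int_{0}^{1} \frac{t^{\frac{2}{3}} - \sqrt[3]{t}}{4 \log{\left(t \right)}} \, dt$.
$- \frac{\log{\left(2 \right)}}{2} + \frac{\log{\left(5 \right)}}{4}$

Introduce a parameter $a$ in the exponent: let $I(a) = \int_{0}^{1} \frac{- \sqrt[3]{t} + t^{a}}{4 \log{\left(t \right)}} \, dt$.

Since $\dfrac{\partial}{\partial a}\,t^{a} = t^{a} \ln t$, the $\ln t$ in the denominator cancels and
$$\frac{dI}{da} = \int_{0}^{1} \frac{1}{4} t^{a} \, dt = \frac{1}{4} \left[\frac{t^{a+1}}{a+1}\right]_0^1 = \frac{1}{4 \left(a + 1\right)}.$$

Integrating with respect to $a$ gives $I(a) = \frac{\log{\left(a + 1 \right)}}{4} - \frac{\log{\left(2 \right)}}{2} + \frac{\log{\left(3 \right)}}{4} + C$.

At $a = \frac{1}{3}$ the integrand is identically $0$, so $I(\frac{1}{3}) = 0$. The closed form gives $0$, hence $C = 0$.

Setting $a = \frac{2}{3}$:
$$I = - \frac{\log{\left(2 \right)}}{2} + \frac{\log{\left(5 \right)}}{4}.$$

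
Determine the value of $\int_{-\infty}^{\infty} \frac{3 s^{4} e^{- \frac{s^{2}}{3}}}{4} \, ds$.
$\frac{81 \sqrt{3} \sqrt{\pi}}{16}$

Start from the elementary integral
$$J(a) = \int_{-\infty}^{\infty} \frac{3 e^{- a s^{2}}}{4} \, ds = \frac{3 \sqrt{\pi}}{4 \sqrt{a}}.$$

Differentiating under the integral sign brings down a factor of $(-s^2)$:
$$\frac{dJ}{da} = \int_{-\infty}^{\infty} - \frac{3 s^{2} e^{- a s^{2}}}{4} \, ds = - \frac{3 \sqrt{\pi}}{8 a^{\frac{3}{2}}}.$$

Repeating twice in total — each differentiation brings down another $(-s^2)$ — gives
$$\frac{d^{2}J}{da^{2}} = \int_{-\infty}^{\infty} \frac{3 s^{4} e^{- a s^{2}}}{4} \, ds = \frac{9 \sqrt{\pi}}{16 a^{\frac{5}{2}}},$$
and the integrand here is exactly the target integrand, so $I = \frac{9 \sqrt{\pi}}{16 a^{\frac{5}{2}}}$.

Setting $a = \frac{1}{3}$:
$$I = \frac{81 \sqrt{3} \sqrt{\pi}}{16}.$$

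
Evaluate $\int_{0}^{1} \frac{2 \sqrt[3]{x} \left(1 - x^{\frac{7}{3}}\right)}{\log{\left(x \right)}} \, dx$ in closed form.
$\log{\left(\frac{16}{121} \right)}$

Consider the one-parameter family: let $I(a) = \int_{0}^{1} \frac{2 \left(- x^{\frac{8}{3}} + x^{a}\right)}{\log{\left(x \right)}} \, dx$.

Since $\dfrac{\partial}{\partial a}\,x^{a} = x^{a} \ln x$, the $\ln x$ in the denominator cancels and
$$\frac{dI}{da} = \int_{0}^{1} 2 x^{a} \, dx = 2 \left[\frac{x^{a+1}}{a+1}\right]_0^1 = \frac{2}{a + 1}.$$

Integrating with respect to $a$ gives $I(a) = \log{\left(\frac{9 \left(a + 1\right)^{2}}{121} \right)} + C$.

At $a = \frac{8}{3}$ the integrand is identically $0$, so $I(\frac{8}{3}) = 0$. The closed form gives $0$, hence $C = 0$.

Setting $a = \frac{1}{3}$:
$$I = \log{\left(\frac{16}{121} \right)}.$$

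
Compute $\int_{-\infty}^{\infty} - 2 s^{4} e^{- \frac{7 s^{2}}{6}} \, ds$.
$- \frac{54 \sqrt{42} \sqrt{\pi}}{343}$

Consider the simpler parametrised integral
$$J(a) = \int_{-\infty}^{\infty} - 2 e^{- a s^{2}} \, ds = - \frac{2 \sqrt{\pi}}{\sqrt{a}}.$$

Differentiating under the integral sign brings down a factor of $(-s^2)$:
$$\frac{dJ}{da} = \int_{-\infty}^{\infty} 2 s^{2} e^{- a s^{2}} \, ds = \frac{\sqrt{\pi}}{a^{\frac{3}{2}}}.$$

Repeating twice in total — each differentiation brings down another $(-s^2)$ — gives
$$\frac{d^{2}J}{da^{2}} = \int_{-\infty}^{\infty} - 2 s^{4} e^{- a s^{2}} \, ds = - \frac{3 \sqrt{\pi}}{2 a^{\frac{5}{2}}},$$
and the integrand here is exactly the target integrand, so $I = - \frac{3 \sqrt{\pi}}{2 a^{\frac{5}{2}}}$.

Setting $a = \frac{7}{6}$:
$$I = - \frac{54 \sqrt{42} \sqrt{\pi}}{343}.$$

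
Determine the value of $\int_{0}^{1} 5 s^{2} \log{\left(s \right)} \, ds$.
$- \frac{5}{9}$

Begin with the known integral
$$J(a) = \int_{0}^{1} 5 s^{a} \, ds = \frac{5}{a + 1}.$$

Differentiating under the integral sign brings down a factor of $\ln s$:
$$\frac{dJ}{da} = \int_{0}^{1} 5 s^{a} \log{\left(s \right)} \, ds = - \frac{5}{\left(a + 1\right)^{2}}.$$

The integral on the left is $I$, so $I = - \frac{5}{\left(a + 1\right)^{2}}$.

Setting $a = 2$:
$$I = - \frac{5}{9}.$$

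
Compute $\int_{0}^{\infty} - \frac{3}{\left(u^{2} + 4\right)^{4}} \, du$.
$- \frac{15 \pi}{4096}$

Start from the standard arctangent integral
$$J(a) = \int_{0}^{\infty} - \frac{3}{a^{2} + u^{2}} \, du = - \frac{3 \pi}{2 a}.$$

Differentiating under the integral sign with respect to $a$,
$$\frac{dJ}{da} = \int_{0}^{\infty} \frac{6 a}{\left(a^{2} + u^{2}\right)^{2}} \, du = \frac{3 \pi}{2 a^{2}},$$
so $\int_{0}^{\infty} - \frac{3}{\left(a^{2} + u^{2}\right)^{2}} \, du = - \frac{3 \pi}{4 a^{3}}$.

Repeating — each differentiation of $1/(u^2+a^2)^j$ produces $-2ja/(u^2+a^2)^{j+1}$ — and dividing through by $-2ja$ at each step yields, after $3$ differentiations in total,
$$\int_{0}^{\infty} - \frac{3}{\left(a^{2} + u^{2}\right)^{4}} \, du = - \frac{15 \pi}{32 a^{7}}.$$

Setting $a = 2$:
$$I = - \frac{15 \pi}{4096}.$$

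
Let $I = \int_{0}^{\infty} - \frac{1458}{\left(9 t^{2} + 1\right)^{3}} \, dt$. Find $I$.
$- \frac{729 \pi}{8}$

Start from the standard arctangent integral
$$J(a) = \int_{0}^{\infty} - \frac{2}{a^{2} + t^{2}} \, dt = - \frac{\pi}{a}.$$

Differentiating under the integral sign with respect to $a$,
$$\frac{dJ}{da} = \int_{0}^{\infty} \frac{4 a}{\left(a^{2} + t^{2}\right)^{2}} \, dt = \frac{\pi}{a^{2}},$$
so $\int_{0}^{\infty} - \frac{2}{\left(a^{2} + t^{2}\right)^{2}} \, dt = - \frac{\pi}{2 a^{3}}$.

Repeating — each differentiation of $1/(t^2+a^2)^j$ produces $-2ja/(t^2+a^2)^{j+1}$ — and dividing through by $-2ja$ at each step yields, after $2$ differentiations in total,
$$\int_{0}^{\infty} - \frac{2}{\left(a^{2} + t^{2}\right)^{3}} \, dt = - \frac{3 \pi}{8 a^{5}}.$$

Setting $a = \frac{1}{3}$:
$$I = - \frac{729 \pi}{8}.$$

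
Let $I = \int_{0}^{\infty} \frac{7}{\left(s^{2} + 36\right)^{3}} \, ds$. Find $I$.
$\frac{7 \pi}{41472}$

Recall the elementary integral
$$J(a) = \int_{0}^{\infty} \frac{7}{a^{2} + s^{2}} \, ds = \frac{7 \pi}{2 a}.$$

Differentiating under the integral sign with respect to $a$,
$$\frac{dJ}{da} = \int_{0}^{\infty} - \frac{14 a}{\left(a^{2} + s^{2}\right)^{2}} \, ds = - \frac{7 \pi}{2 a^{2}},$$
so $\int_{0}^{\infty} \frac{7}{\left(a^{2} + s^{2}\right)^{2}} \, ds = \frac{7 \pi}{4 a^{3}}$.

Repeating — each differentiation of $1/(s^2+a^2)^j$ produces $-2ja/(s^2+a^2)^{j+1}$ — and dividing through by $-2ja$ at each step yields, after $2$ differentiations in total,
$$\int_{0}^{\infty} \frac{7}{\left(a^{2} + s^{2}\right)^{3}} \, ds = \frac{21 \pi}{16 a^{5}}.$$

Setting $a = 6$:
$$I = \frac{7 \pi}{41472}.$$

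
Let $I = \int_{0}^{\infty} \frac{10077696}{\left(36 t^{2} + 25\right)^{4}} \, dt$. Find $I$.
$\frac{52488 \pi}{15625}$

Start from the standard arctangent integral
$$J(a) = \int_{0}^{\infty} \frac{6}{a^{2} + t^{2}} \, dt = \frac{3 \pi}{a}.$$

Differentiating under the integral sign with respect to $a$,
$$\frac{dJ}{da} = \int_{0}^{\infty} - \frac{12 a}{\left(a^{2} + t^{2}\right)^{2}} \, dt = - \frac{3 \pi}{a^{2}},$$
so $\int_{0}^{\infty} \frac{6}{\left(a^{2} + t^{2}\right)^{2}} \, dt = \frac{3 \pi}{2 a^{3}}$.

Repeating — each differentiation of $1/(t^2+a^2)^j$ produces $-2ja/(t^2+a^2)^{j+1}$ — and dividing through by $-2ja$ at each step yields, after $3$ differentiations in total,
$$\int_{0}^{\infty} \frac{6}{\left(a^{2} + t^{2}\right)^{4}} \, dt = \frac{15 \pi}{16 a^{7}}.$$

Setting $a = \frac{5}{6}$:
$$I = \frac{52488 \pi}{15625}.$$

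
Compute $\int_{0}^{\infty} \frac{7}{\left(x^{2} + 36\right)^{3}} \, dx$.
$\frac{7 \pi}{41472}$

Begin with the known result
$$J(a) = \int_{0}^{\infty} \frac{7}{a^{2} + x^{2}} \, dx = \frac{7 \pi}{2 a}.$$

Differentiating under the integral sign with respect to $a$,
$$\frac{dJ}{da} = \int_{0}^{\infty} - \frac{14 a}{\left(a^{2} + x^{2}\right)^{2}} \, dx = - \frac{7 \pi}{2 a^{2}},$$
so $\int_{0}^{\infty} \frac{7}{\left(a^{2} + x^{2}\right)^{2}} \, dx = \frac{7 \pi}{4 a^{3}}$.

Repeating — each differentiation of $1/(x^2+a^2)^j$ produces $-2ja/(x^2+a^2)^{j+1}$ — and dividing through by $-2ja$ at each step yields, after $2$ differentiations in total,
$$\int_{0}^{\infty} \frac{7}{\left(a^{2} + x^{2}\right)^{3}} \, dx = \frac{21 \pi}{16 a^{5}}.$$

Setting $a = 6$:
$$I = \frac{7 \pi}{41472}.$$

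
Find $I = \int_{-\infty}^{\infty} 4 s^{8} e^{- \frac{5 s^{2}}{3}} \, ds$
$\frac{1701 \sqrt{15} \sqrt{\pi}}{2500}$

Consider the simpler parametrised integral
$$J(a) = \int_{-\infty}^{\infty} 4 e^{- a s^{2}} \, ds = \frac{4 \sqrt{\pi}}{\sqrt{a}}.$$

Differentiating under the integral sign brings down a factor of $(-s^2)$:
$$\frac{dJ}{da} = \int_{-\infty}^{\infty} - 4 s^{2} e^{- a s^{2}} \, ds = - \frac{2 \sqrt{\pi}}{a^{\frac{3}{2}}}.$$

Repeating $4$ times in total — each differentiation brings down another $(-s^2)$ — gives
$$\frac{d^{4}J}{da^{4}} = \int_{-\infty}^{\infty} 4 s^{8} e^{- a s^{2}} \, ds = \frac{105 \sqrt{\pi}}{4 a^{\frac{9}{2}}},$$
and the integrand here is exactly the target integrand, so $I = \frac{105 \sqrt{\pi}}{4 a^{\frac{9}{2}}}$.

Setting $a = \frac{5}{3}$:
$$I = \frac{1701 \sqrt{15} \sqrt{\pi}}{2500}.$$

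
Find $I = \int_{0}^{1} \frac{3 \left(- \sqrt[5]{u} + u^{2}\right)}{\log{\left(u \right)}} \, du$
$\log{\left(\frac{125}{8} \right)}$

Replace the exponent $2$ by a parameter $a$: let $I(a) = \int_{0}^{1} \frac{3 \left(- \sqrt[5]{u} + u^{a}\right)}{\log{\left(u \right)}} \, du$.

Since $\dfrac{\partial}{\partial a}\,u^{a} = u^{a} \ln u$, the $\ln u$ in the denominator cancels and
$$\frac{dI}{da} = \int_{0}^{1} 3 u^{a} \, du = 3 \left[\frac{u^{a+1}}{a+1}\right]_0^1 = \frac{3}{a + 1}.$$

Integrating with respect to $a$ gives $I(a) = \log{\left(\frac{125 \left(a + 1\right)^{3}}{216} \right)} + C$.

At $a = \frac{1}{5}$ the integrand is identically $0$, so $I(\frac{1}{5}) = 0$. The closed form gives $0$, hence $C = 0$.

Setting $a = 2$:
$$I = \log{\left(\frac{125}{8} \right)}.$$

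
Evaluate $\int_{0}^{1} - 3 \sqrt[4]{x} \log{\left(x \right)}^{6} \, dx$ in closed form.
$- \frac{7077888}{15625}$

Consider the simpler parametrised integral
$$J(a) = \int_{0}^{1} - 3 x^{a} \, dx = - \frac{3}{a + 1}.$$

Differentiating under the integral sign brings down a factor of $\ln x$:
$$\frac{dJ}{da} = \int_{0}^{1} - 3 x^{a} \log{\left(x \right)} \, dx = \frac{3}{\left(a + 1\right)^{2}}.$$

Repeating $6$ times in total — each differentiation brings down another $\ln x$ — gives
$$\frac{d^{6}J}{da^{6}} = \int_{0}^{1} - 3 x^{a} \log{\left(x \right)}^{6} \, dx = - \frac{2160}{\left(a + 1\right)^{7}},$$
and the integrand here is exactly the target integrand, so $I = - \frac{2160}{\left(a + 1\right)^{7}}$.

Setting $a = \frac{1}{4}$:
$$I = - \frac{7077888}{15625}.$$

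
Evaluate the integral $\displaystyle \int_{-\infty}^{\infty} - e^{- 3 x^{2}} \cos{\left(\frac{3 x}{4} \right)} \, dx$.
$- \frac{\sqrt{3} \sqrt{\pi}}{3 e^{\frac{3}{64}}}$

Let $b$ denote the cosine frequency and define $I(b) = \int_{-\infty}^{\infty} - e^{- 3 x^{2}} \cos{\left(b x \right)} \, dx$.

Differentiating under the integral sign,
$$I'(b) = \int_{-\infty}^{\infty} x e^{- 3 x^{2}} \sin{\left(b x \right)} \, dx.$$

Integrate $\int_{-\infty}^{\infty} x \sin(b x)\, e^{- 3 x^{2}}\, dx$ by parts with $u = \sin(b x)$ and $dv = x\, e^{- 3 x^{2}}\, dx$, giving $v = - \frac{e^{- 3 x^{2}}}{6}$. The boundary term vanishes and
$$\int_{-\infty}^{\infty} x \sin(b x)\, e^{- 3 x^{2}}\, dx = \frac{b}{6} \int_{-\infty}^{\infty} \cos(b x)\, e^{- 3 x^{2}}\, dx,$$
so $I'(b) = - \frac{b}{6}\, I(b)$.

This is a separable first-order ODE; solving with the initial condition $I(0) = \int_{-\infty}^{\infty} - e^{- 3 x^{2}}\,dx = - \frac{\sqrt{3} \sqrt{\pi}}{3}$ gives
$$I(b) = - \frac{\sqrt{3} \sqrt{\pi} e^{- \frac{b^{2}}{12}}}{3}.$$

Setting $b = \frac{3}{4}$:
$$I = - \frac{\sqrt{3} \sqrt{\pi}}{3 e^{\frac{3}{64}}}.$$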